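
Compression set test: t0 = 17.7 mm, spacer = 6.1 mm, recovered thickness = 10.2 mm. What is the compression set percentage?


CS = (t0 - recovered) / (t0 - ts) * 100
= (17.7 - 10.2) / (17.7 - 6.1) * 100
= 7.5 / 11.6 * 100
= 64.7%

64.7%


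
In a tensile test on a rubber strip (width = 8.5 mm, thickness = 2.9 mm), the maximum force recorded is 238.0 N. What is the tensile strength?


Area = width * thickness = 8.5 * 2.9 = 24.65 mm^2
TS = force / area = 238.0 / 24.65 = 9.66 MPa

9.66 MPa


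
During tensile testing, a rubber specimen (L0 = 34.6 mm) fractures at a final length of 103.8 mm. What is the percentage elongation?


Elongation = (Lf - L0) / L0 * 100
= (103.8 - 34.6) / 34.6 * 100
= 69.2 / 34.6 * 100
= 200.0%

200.0%


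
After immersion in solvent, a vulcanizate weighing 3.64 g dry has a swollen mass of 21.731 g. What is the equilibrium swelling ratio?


Q = W_swollen / W_dry
Q = 21.731 / 3.64
Q = 5.97

Q = 5.97


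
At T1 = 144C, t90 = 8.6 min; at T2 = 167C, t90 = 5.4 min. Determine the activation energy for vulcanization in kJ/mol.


T1 = 417.15 K, T2 = 440.15 K
1/T1 - 1/T2 = 1.2527e-04
ln(t1/t2) = ln(8.6/5.4) = 0.4654
Ea = 8.314 * 0.4654 / 1.2527e-04 = 30886.3950 J/mol
Ea = 30.89 kJ/mol

30.89 kJ/mol


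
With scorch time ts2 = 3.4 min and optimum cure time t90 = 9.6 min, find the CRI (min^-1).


CRI = 100 / (t90 - ts2)
= 100 / (9.6 - 3.4)
= 100 / 6.2
= 16.13 min^-1

16.13 min^-1


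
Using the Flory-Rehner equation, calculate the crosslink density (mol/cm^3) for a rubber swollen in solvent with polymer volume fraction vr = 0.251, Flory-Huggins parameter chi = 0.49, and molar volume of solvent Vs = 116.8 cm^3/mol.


ln(1 - vr) = ln(1 - 0.251) = -0.2890
Numerator = -((-0.2890) + 0.251 + 0.49 * 0.251^2) = 0.0071
Denominator = 116.8 * (0.251^(1/3) - 0.251/2) = 59.0190
nu = 0.0071 / 59.0190 = 1.2108e-04 mol/cm^3

1.2108e-04 mol/cm^3


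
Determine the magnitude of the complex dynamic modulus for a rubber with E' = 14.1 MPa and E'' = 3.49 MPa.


|E*| = sqrt(E'^2 + E''^2)
= sqrt(14.1^2 + 3.49^2)
= sqrt(198.8100 + 12.1801)
= 14.525 MPa

14.525 MPa


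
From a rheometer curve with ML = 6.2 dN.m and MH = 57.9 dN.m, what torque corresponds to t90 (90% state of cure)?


M90 = ML + 0.9 * (MH - ML)
M90 = 6.2 + 0.9 * (57.9 - 6.2)
M90 = 6.2 + 0.9 * 51.7
M90 = 52.73 dN.m

52.73 dN.m


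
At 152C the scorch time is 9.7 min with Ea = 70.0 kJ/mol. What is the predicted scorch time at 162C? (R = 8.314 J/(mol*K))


Convert temperatures: T1 = 152 + 273.15 = 425.15 K, T2 = 162 + 273.15 = 435.15 K
ts2_new = 9.7 * exp(70000 / 8.314 * (1/435.15 - 1/425.15))
1/T2 - 1/T1 = -5.4053e-05
ts2_new = 6.15 min

6.15 min


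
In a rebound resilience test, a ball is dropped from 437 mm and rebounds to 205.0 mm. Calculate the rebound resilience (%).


Resilience = h_rebound / h_drop * 100
= 205.0 / 437 * 100
= 46.9%

46.9%


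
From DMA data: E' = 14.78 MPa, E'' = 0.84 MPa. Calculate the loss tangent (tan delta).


tan delta = E'' / E'
= 0.84 / 14.78
= 0.0568

tan delta = 0.0568


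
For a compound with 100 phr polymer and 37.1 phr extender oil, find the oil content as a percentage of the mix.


Oil % = oil / (100 + oil) * 100
= 37.1 / (100 + 37.1) * 100
= 37.1 / 137.1 * 100
= 27.06%

27.06%


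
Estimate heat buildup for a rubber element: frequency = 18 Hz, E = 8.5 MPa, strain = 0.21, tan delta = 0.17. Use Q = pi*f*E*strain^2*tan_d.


Q = pi * f * E * strain^2 * tan_d
= pi * 18 * 8.5 * 0.21^2 * 0.17
= pi * 18 * 8.5 * 0.0441 * 0.17
= 3.6035

Q = 3.6035


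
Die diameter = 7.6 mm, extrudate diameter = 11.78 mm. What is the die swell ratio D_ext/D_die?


Die swell ratio = D_extrudate / D_die
= 11.78 / 7.6
= 1.55

Die swell = 1.55


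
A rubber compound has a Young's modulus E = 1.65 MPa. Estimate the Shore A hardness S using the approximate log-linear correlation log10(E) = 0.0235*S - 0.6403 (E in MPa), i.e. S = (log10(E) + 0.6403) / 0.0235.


log10(E) = 0.0235*S - 0.6403  =>  S = (log10(E) + 0.6403) / 0.0235
log10(1.65) = 0.217484
S = (0.217484 + 0.6403) / 0.0235 = 0.857784 / 0.0235
S = 36.5

Shore A = 36.5


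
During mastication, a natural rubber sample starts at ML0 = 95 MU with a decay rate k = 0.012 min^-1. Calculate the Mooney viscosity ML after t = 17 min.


ML = ML0 * exp(-k * t)
ML = 95 * exp(-0.012 * 17)
ML = 95 * 0.8155
ML = 77.47 MU

77.47 MU


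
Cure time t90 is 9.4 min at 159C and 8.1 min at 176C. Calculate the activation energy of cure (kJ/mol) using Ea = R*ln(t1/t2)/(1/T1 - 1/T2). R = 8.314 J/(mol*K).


T1 = 432.15 K, T2 = 449.15 K
1/T1 - 1/T2 = 8.7584e-05
ln(t1/t2) = ln(9.4/8.1) = 0.1488
Ea = 8.314 * 0.1488 / 8.7584e-05 = 14129.3799 J/mol
Ea = 14.13 kJ/mol

14.13 kJ/mol


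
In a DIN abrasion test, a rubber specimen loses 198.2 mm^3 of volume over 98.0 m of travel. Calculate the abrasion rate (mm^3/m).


Rate = volume_loss / distance
= 198.2 / 98.0
= 2.022 mm^3/m

2.022 mm^3/m


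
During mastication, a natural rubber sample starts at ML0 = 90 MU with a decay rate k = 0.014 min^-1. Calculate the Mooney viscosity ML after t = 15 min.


ML = ML0 * exp(-k * t)
ML = 90 * exp(-0.014 * 15)
ML = 90 * 0.8106
ML = 72.95 MU

72.95 MU


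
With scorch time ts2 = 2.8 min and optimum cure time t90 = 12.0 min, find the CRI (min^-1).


CRI = 100 / (t90 - ts2)
= 100 / (12.0 - 2.8)
= 100 / 9.2
= 10.87 min^-1

10.87 min^-1


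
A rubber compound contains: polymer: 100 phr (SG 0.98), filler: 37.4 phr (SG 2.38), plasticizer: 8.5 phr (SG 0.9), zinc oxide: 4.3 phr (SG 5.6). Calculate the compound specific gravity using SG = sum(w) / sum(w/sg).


Sum of weights = 150.2
Volume contributions:
  polymer: 100/0.98 = 102.0408
  filler: 37.4/2.38 = 15.7143
  plasticizer: 8.5/0.9 = 9.4444
  zinc oxide: 4.3/5.6 = 0.7679
Sum of volumes = 127.9674
SG = 150.2 / 127.9674 = 1.174

SG = 1.174


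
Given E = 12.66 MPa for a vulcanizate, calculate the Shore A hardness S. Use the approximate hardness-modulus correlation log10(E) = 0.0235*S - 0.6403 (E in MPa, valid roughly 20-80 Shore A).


log10(E) = 0.0235*S - 0.6403  =>  S = (log10(E) + 0.6403) / 0.0235
log10(12.66) = 1.102434
S = (1.102434 + 0.6403) / 0.0235 = 1.742734 / 0.0235
S = 74.2

Shore A = 74.2


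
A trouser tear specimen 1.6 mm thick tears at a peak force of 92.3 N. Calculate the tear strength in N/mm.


Tear strength = force / thickness
= 92.3 / 1.6
= 57.69 N/mm

57.69 N/mm


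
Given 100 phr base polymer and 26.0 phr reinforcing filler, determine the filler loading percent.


Filler % = filler / (rubber + filler) * 100
= 26.0 / (100 + 26.0) * 100
= 26.0 / 126.0 * 100
= 20.63%

20.63%


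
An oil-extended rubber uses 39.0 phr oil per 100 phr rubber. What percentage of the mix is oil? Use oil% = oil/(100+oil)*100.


Oil % = oil / (100 + oil) * 100
= 39.0 / (100 + 39.0) * 100
= 39.0 / 139.0 * 100
= 28.06%

28.06%


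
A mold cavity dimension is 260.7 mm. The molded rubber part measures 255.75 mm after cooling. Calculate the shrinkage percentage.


Shrinkage = (mold - part) / mold * 100
= (260.7 - 255.75) / 260.7 * 100
= 4.95 / 260.7 * 100
= 1.9%

1.9%


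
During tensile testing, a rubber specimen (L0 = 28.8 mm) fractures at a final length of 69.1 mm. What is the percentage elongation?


Elongation = (Lf - L0) / L0 * 100
= (69.1 - 28.8) / 28.8 * 100
= 40.3 / 28.8 * 100
= 139.9%

139.9%


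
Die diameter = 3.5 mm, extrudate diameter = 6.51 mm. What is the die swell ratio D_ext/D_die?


Die swell ratio = D_extrudate / D_die
= 6.51 / 3.5
= 1.86

Die swell = 1.86


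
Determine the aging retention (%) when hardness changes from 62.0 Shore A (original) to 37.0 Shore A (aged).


Retention = aged / original * 100
= 37.0 / 62.0 * 100
= 59.7%

59.7%


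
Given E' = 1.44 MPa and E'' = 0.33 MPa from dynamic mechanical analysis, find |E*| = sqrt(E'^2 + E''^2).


|E*| = sqrt(E'^2 + E''^2)
= sqrt(1.44^2 + 0.33^2)
= sqrt(2.0736 + 0.1089)
= 1.477 MPa

1.477 MPa


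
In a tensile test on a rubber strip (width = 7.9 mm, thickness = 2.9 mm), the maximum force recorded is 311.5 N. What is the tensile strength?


Area = width * thickness = 7.9 * 2.9 = 22.91 mm^2
TS = force / area = 311.5 / 22.91 = 13.6 MPa

13.6 MPa


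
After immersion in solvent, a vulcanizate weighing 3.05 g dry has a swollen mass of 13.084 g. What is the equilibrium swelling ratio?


Q = W_swollen / W_dry
Q = 13.084 / 3.05
Q = 4.29

Q = 4.29


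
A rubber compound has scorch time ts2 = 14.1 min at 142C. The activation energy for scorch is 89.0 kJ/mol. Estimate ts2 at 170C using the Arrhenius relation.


Convert temperatures: T1 = 142 + 273.15 = 415.15 K, T2 = 170 + 273.15 = 443.15 K
ts2_new = 14.1 * exp(89000 / 8.314 * (1/443.15 - 1/415.15))
1/T2 - 1/T1 = -1.5220e-04
ts2_new = 2.76 min

2.76 min


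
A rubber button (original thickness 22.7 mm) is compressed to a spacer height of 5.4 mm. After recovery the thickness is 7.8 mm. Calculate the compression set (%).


CS = (t0 - recovered) / (t0 - ts) * 100
= (22.7 - 7.8) / (22.7 - 5.4) * 100
= 14.9 / 17.3 * 100
= 86.1%

86.1%


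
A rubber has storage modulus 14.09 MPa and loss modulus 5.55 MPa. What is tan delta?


tan delta = E'' / E'
= 5.55 / 14.09
= 0.3939

tan delta = 0.3939


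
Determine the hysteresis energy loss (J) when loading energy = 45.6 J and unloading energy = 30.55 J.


Hysteresis loss = loading - unloading
= 45.6 - 30.55
= 15.05 J

15.05 J


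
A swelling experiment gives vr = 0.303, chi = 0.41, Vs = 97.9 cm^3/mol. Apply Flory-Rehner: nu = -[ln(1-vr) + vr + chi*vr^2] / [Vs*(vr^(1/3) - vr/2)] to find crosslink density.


ln(1 - vr) = ln(1 - 0.303) = -0.3610
Numerator = -((-0.3610) + 0.303 + 0.41 * 0.303^2) = 0.0203
Denominator = 97.9 * (0.303^(1/3) - 0.303/2) = 50.9234
nu = 0.0203 / 50.9234 = 3.9919e-04 mol/cm^3

3.9919e-04 mol/cm^3


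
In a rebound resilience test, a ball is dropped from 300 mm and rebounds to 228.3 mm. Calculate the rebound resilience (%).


Resilience = h_rebound / h_drop * 100
= 228.3 / 300 * 100
= 76.1%

76.1%


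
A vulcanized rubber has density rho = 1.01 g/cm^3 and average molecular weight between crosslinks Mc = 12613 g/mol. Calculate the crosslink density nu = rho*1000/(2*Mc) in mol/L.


nu = rho * 1000 / (2 * Mc)
nu = 1.01 * 1000 / (2 * 12613)
nu = 1010.0 / 25226
nu = 0.0400 mol/L

0.0400 mol/L


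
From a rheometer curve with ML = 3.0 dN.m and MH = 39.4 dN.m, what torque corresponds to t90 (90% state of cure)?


M90 = ML + 0.9 * (MH - ML)
M90 = 3.0 + 0.9 * (39.4 - 3.0)
M90 = 3.0 + 0.9 * 36.4
M90 = 35.76 dN.m

35.76 dN.m


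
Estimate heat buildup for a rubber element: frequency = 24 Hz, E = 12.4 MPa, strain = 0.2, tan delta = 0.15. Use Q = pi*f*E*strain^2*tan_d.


Q = pi * f * E * strain^2 * tan_d
= pi * 24 * 12.4 * 0.2^2 * 0.15
= pi * 24 * 12.4 * 0.0400 * 0.15
= 5.6096

Q = 5.6096


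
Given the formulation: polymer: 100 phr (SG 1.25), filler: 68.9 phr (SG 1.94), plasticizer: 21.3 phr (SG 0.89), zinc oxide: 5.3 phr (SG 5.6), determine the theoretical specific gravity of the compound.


Sum of weights = 195.5
Volume contributions:
  polymer: 100/1.25 = 80.0000
  filler: 68.9/1.94 = 35.5155
  plasticizer: 21.3/0.89 = 23.9326
  zinc oxide: 5.3/5.6 = 0.9464
Sum of volumes = 140.3945
SG = 195.5 / 140.3945 = 1.393

SG = 1.393


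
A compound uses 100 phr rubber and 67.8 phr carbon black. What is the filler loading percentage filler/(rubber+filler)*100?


Filler % = filler / (rubber + filler) * 100
= 67.8 / (100 + 67.8) * 100
= 67.8 / 167.8 * 100
= 40.41%

40.41%


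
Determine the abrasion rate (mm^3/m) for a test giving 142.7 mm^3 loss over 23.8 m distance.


Rate = volume_loss / distance
= 142.7 / 23.8
= 5.996 mm^3/m

5.996 mm^3/m


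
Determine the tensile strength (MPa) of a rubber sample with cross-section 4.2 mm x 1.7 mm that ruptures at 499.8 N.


Area = width * thickness = 4.2 * 1.7 = 7.14 mm^2
TS = force / area = 499.8 / 7.14 = 70.0 MPa

70.0 MPa


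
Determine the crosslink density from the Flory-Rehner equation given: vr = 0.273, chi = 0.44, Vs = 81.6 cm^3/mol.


ln(1 - vr) = ln(1 - 0.273) = -0.3188
Numerator = -((-0.3188) + 0.273 + 0.44 * 0.273^2) = 0.0130
Denominator = 81.6 * (0.273^(1/3) - 0.273/2) = 41.7968
nu = 0.0130 / 41.7968 = 3.1189e-04 mol/cm^3

3.1189e-04 mol/cm^3


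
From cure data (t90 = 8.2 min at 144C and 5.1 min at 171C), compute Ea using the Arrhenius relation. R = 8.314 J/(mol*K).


T1 = 417.15 K, T2 = 444.15 K
1/T1 - 1/T2 = 1.4573e-04
ln(t1/t2) = ln(8.2/5.1) = 0.4749
Ea = 8.314 * 0.4749 / 1.4573e-04 = 27093.4619 J/mol
Ea = 27.09 kJ/mol

27.09 kJ/mol


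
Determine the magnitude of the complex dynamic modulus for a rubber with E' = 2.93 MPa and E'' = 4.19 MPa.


|E*| = sqrt(E'^2 + E''^2)
= sqrt(2.93^2 + 4.19^2)
= sqrt(8.5849 + 17.5561)
= 5.113 MPa

5.113 MPa


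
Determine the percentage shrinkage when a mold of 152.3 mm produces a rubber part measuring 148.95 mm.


Shrinkage = (mold - part) / mold * 100
= (152.3 - 148.95) / 152.3 * 100
= 3.35 / 152.3 * 100
= 2.2%

2.2%


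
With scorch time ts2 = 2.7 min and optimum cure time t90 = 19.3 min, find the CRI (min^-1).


CRI = 100 / (t90 - ts2)
= 100 / (19.3 - 2.7)
= 100 / 16.6
= 6.02 min^-1

6.02 min^-1


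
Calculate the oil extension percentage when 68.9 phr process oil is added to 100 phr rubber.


Oil % = oil / (100 + oil) * 100
= 68.9 / (100 + 68.9) * 100
= 68.9 / 168.9 * 100
= 40.79%

40.79%


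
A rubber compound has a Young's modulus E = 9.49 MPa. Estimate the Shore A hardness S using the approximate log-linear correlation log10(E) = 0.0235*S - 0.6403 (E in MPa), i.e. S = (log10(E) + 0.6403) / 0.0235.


log10(E) = 0.0235*S - 0.6403  =>  S = (log10(E) + 0.6403) / 0.0235
log10(9.49) = 0.977266
S = (0.977266 + 0.6403) / 0.0235 = 1.617566 / 0.0235
S = 68.8

Shore A = 68.8


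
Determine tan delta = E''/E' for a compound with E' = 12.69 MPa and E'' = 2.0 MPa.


tan delta = E'' / E'
= 2.0 / 12.69
= 0.1576

tan delta = 0.1576


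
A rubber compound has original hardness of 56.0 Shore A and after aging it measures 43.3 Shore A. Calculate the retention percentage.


Retention = aged / original * 100
= 43.3 / 56.0 * 100
= 77.3%

77.3%


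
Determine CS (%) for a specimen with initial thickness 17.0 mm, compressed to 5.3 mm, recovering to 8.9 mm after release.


CS = (t0 - recovered) / (t0 - ts) * 100
= (17.0 - 8.9) / (17.0 - 5.3) * 100
= 8.1 / 11.7 * 100
= 69.2%

69.2%


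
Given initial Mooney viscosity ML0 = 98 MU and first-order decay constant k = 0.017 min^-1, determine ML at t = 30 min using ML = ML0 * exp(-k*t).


ML = ML0 * exp(-k * t)
ML = 98 * exp(-0.017 * 30)
ML = 98 * 0.6005
ML = 58.85 MU

58.85 MU


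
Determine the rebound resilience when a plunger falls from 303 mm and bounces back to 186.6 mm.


Resilience = h_rebound / h_drop * 100
= 186.6 / 303 * 100
= 61.6%

61.6%


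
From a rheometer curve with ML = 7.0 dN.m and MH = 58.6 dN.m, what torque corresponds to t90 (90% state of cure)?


M90 = ML + 0.9 * (MH - ML)
M90 = 7.0 + 0.9 * (58.6 - 7.0)
M90 = 7.0 + 0.9 * 51.6
M90 = 53.44 dN.m

53.44 dN.m


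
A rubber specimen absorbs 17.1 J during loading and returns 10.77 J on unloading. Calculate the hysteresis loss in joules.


Hysteresis loss = loading - unloading
= 17.1 - 10.77
= 6.33 J

6.33 J


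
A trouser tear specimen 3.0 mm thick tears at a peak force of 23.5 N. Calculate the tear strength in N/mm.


Tear strength = force / thickness
= 23.5 / 3.0
= 7.83 N/mm

7.83 N/mm


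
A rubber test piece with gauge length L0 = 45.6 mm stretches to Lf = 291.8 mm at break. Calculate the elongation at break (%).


Elongation = (Lf - L0) / L0 * 100
= (291.8 - 45.6) / 45.6 * 100
= 246.2 / 45.6 * 100
= 539.9%

539.9%


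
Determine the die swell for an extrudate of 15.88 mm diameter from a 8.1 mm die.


Die swell ratio = D_extrudate / D_die
= 15.88 / 8.1
= 1.96

Die swell = 1.96


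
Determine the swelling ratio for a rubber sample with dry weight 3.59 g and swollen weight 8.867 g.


Q = W_swollen / W_dry
Q = 8.867 / 3.59
Q = 2.47

Q = 2.47


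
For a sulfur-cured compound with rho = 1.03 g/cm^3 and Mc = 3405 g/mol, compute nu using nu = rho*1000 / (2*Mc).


nu = rho * 1000 / (2 * Mc)
nu = 1.03 * 1000 / (2 * 3405)
nu = 1030.0 / 6810
nu = 0.1512 mol/L

0.1512 mol/L


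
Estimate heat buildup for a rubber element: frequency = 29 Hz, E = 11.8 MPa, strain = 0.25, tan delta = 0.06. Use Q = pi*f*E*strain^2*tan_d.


Q = pi * f * E * strain^2 * tan_d
= pi * 29 * 11.8 * 0.25^2 * 0.06
= pi * 29 * 11.8 * 0.0625 * 0.06
= 4.0314

Q = 4.0314


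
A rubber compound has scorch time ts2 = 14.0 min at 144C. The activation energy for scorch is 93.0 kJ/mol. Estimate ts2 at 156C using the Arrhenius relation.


Convert temperatures: T1 = 144 + 273.15 = 417.15 K, T2 = 156 + 273.15 = 429.15 K
ts2_new = 14.0 * exp(93000 / 8.314 * (1/429.15 - 1/417.15))
1/T2 - 1/T1 = -6.7032e-05
ts2_new = 6.61 min

6.61 min


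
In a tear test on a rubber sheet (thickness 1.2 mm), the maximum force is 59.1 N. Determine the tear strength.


Tear strength = force / thickness
= 59.1 / 1.2
= 49.25 N/mm

49.25 N/mm


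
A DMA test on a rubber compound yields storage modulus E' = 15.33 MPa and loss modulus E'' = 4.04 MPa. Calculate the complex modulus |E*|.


|E*| = sqrt(E'^2 + E''^2)
= sqrt(15.33^2 + 4.04^2)
= sqrt(235.0089 + 16.3216)
= 15.853 MPa

15.853 MPa


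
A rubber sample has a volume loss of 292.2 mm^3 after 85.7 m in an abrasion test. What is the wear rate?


Rate = volume_loss / distance
= 292.2 / 85.7
= 3.41 mm^3/m

3.41 mm^3/m


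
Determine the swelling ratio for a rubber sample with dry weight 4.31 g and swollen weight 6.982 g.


Q = W_swollen / W_dry
Q = 6.982 / 4.31
Q = 1.62

Q = 1.62


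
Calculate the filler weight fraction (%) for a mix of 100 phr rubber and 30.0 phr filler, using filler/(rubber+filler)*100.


Filler % = filler / (rubber + filler) * 100
= 30.0 / (100 + 30.0) * 100
= 30.0 / 130.0 * 100
= 23.08%

23.08%


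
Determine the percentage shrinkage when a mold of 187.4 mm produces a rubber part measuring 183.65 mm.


Shrinkage = (mold - part) / mold * 100
= (187.4 - 183.65) / 187.4 * 100
= 3.75 / 187.4 * 100
= 2.0%

2.0%


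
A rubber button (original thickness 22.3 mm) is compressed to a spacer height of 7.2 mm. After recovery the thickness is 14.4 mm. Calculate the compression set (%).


CS = (t0 - recovered) / (t0 - ts) * 100
= (22.3 - 14.4) / (22.3 - 7.2) * 100
= 7.9 / 15.1 * 100
= 52.3%

52.3%


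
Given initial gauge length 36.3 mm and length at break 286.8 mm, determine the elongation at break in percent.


Elongation = (Lf - L0) / L0 * 100
= (286.8 - 36.3) / 36.3 * 100
= 250.5 / 36.3 * 100
= 690.1%

690.1%


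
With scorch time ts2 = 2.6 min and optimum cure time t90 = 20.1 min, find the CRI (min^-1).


CRI = 100 / (t90 - ts2)
= 100 / (20.1 - 2.6)
= 100 / 17.5
= 5.71 min^-1

5.71 min^-1


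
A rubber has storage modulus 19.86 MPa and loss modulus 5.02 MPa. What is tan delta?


tan delta = E'' / E'
= 5.02 / 19.86
= 0.2528

tan delta = 0.2528


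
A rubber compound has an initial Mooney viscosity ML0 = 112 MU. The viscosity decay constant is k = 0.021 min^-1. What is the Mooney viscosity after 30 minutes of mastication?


ML = ML0 * exp(-k * t)
ML = 112 * exp(-0.021 * 30)
ML = 112 * 0.5326
ML = 59.65 MU

59.65 MU


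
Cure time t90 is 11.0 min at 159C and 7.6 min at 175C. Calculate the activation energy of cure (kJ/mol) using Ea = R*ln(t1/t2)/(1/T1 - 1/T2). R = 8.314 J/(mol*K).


T1 = 432.15 K, T2 = 448.15 K
1/T1 - 1/T2 = 8.2616e-05
ln(t1/t2) = ln(11.0/7.6) = 0.3697
Ea = 8.314 * 0.3697 / 8.2616e-05 = 37209.3981 J/mol
Ea = 37.21 kJ/mol

37.21 kJ/mol


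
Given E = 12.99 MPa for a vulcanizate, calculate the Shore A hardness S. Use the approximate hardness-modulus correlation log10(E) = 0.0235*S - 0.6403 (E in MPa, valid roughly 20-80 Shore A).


log10(E) = 0.0235*S - 0.6403  =>  S = (log10(E) + 0.6403) / 0.0235
log10(12.99) = 1.113609
S = (1.113609 + 0.6403) / 0.0235 = 1.753909 / 0.0235
S = 74.6

Shore A = 74.6


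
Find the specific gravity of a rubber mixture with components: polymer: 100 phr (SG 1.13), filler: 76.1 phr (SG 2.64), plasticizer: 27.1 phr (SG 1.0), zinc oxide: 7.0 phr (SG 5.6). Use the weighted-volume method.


Sum of weights = 210.2
Volume contributions:
  polymer: 100/1.13 = 88.4956
  filler: 76.1/2.64 = 28.8258
  plasticizer: 27.1/1.0 = 27.1000
  zinc oxide: 7.0/5.6 = 1.2500
Sum of volumes = 145.6713
SG = 210.2 / 145.6713 = 1.443

SG = 1.443


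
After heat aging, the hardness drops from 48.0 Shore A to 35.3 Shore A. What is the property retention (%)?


Retention = aged / original * 100
= 35.3 / 48.0 * 100
= 73.5%

73.5%


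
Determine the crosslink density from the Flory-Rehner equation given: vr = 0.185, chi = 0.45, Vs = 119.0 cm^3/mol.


ln(1 - vr) = ln(1 - 0.185) = -0.2046
Numerator = -((-0.2046) + 0.185 + 0.45 * 0.185^2) = 0.0042
Denominator = 119.0 * (0.185^(1/3) - 0.185/2) = 56.7989
nu = 0.0042 / 56.7989 = 7.3345e-05 mol/cm^3

7.3345e-05 mol/cm^3


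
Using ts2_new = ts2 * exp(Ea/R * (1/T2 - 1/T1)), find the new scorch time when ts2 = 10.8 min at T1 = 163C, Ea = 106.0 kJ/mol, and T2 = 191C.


Convert temperatures: T1 = 163 + 273.15 = 436.15 K, T2 = 191 + 273.15 = 464.15 K
ts2_new = 10.8 * exp(106000 / 8.314 * (1/464.15 - 1/436.15))
1/T2 - 1/T1 = -1.3831e-04
ts2_new = 1.85 min

1.85 min


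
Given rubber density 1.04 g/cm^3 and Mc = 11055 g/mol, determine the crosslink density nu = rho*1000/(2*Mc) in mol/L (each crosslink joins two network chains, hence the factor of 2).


nu = rho * 1000 / (2 * Mc)
nu = 1.04 * 1000 / (2 * 11055)
nu = 1040.0 / 22110
nu = 0.0470 mol/L

0.0470 mol/L


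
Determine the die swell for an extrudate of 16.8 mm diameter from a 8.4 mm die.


Die swell ratio = D_extrudate / D_die
= 16.8 / 8.4
= 2.0

Die swell = 2.0


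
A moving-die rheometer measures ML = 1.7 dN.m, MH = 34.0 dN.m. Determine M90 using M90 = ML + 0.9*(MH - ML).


M90 = ML + 0.9 * (MH - ML)
M90 = 1.7 + 0.9 * (34.0 - 1.7)
M90 = 1.7 + 0.9 * 32.3
M90 = 30.77 dN.m

30.77 dN.m


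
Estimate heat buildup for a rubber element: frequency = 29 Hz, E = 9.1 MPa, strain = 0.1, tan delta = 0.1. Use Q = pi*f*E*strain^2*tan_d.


Q = pi * f * E * strain^2 * tan_d
= pi * 29 * 9.1 * 0.1^2 * 0.1
= pi * 29 * 9.1 * 0.0100 * 0.1
= 0.8291

Q = 0.8291


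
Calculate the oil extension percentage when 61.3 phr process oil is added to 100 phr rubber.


Oil % = oil / (100 + oil) * 100
= 61.3 / (100 + 61.3) * 100
= 61.3 / 161.3 * 100
= 38.0%

38.0%


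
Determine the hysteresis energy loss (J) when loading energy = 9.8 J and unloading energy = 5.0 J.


Hysteresis loss = loading - unloading
= 9.8 - 5.0
= 4.8 J

4.8 J


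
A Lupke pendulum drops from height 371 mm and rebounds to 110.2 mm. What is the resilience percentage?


Resilience = h_rebound / h_drop * 100
= 110.2 / 371 * 100
= 29.7%

29.7%


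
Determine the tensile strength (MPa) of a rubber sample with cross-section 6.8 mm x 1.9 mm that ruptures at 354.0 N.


Area = width * thickness = 6.8 * 1.9 = 12.92 mm^2
TS = force / area = 354.0 / 12.92 = 27.4 MPa

27.4 MPa


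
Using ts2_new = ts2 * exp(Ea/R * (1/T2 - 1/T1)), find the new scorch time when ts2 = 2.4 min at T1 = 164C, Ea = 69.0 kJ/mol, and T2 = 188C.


Convert temperatures: T1 = 164 + 273.15 = 437.15 K, T2 = 188 + 273.15 = 461.15 K
ts2_new = 2.4 * exp(69000 / 8.314 * (1/461.15 - 1/437.15))
1/T2 - 1/T1 = -1.1905e-04
ts2_new = 0.89 min

0.89 min


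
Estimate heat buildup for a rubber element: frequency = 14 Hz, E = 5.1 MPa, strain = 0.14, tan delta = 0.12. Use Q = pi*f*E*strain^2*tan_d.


Q = pi * f * E * strain^2 * tan_d
= pi * 14 * 5.1 * 0.14^2 * 0.12
= pi * 14 * 5.1 * 0.0196 * 0.12
= 0.5276

Q = 0.5276


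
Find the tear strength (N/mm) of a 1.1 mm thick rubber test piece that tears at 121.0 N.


Tear strength = force / thickness
= 121.0 / 1.1
= 110.0 N/mm

110.0 N/mm


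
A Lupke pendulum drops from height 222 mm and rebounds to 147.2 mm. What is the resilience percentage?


Resilience = h_rebound / h_drop * 100
= 147.2 / 222 * 100
= 66.3%

66.3%


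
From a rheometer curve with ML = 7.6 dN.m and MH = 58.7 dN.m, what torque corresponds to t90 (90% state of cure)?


M90 = ML + 0.9 * (MH - ML)
M90 = 7.6 + 0.9 * (58.7 - 7.6)
M90 = 7.6 + 0.9 * 51.1
M90 = 53.59 dN.m

53.59 dN.m


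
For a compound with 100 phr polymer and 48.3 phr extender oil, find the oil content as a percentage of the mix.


Oil % = oil / (100 + oil) * 100
= 48.3 / (100 + 48.3) * 100
= 48.3 / 148.3 * 100
= 32.57%

32.57%


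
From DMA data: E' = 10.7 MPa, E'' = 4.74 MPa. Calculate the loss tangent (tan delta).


tan delta = E'' / E'
= 4.74 / 10.7
= 0.443

tan delta = 0.443


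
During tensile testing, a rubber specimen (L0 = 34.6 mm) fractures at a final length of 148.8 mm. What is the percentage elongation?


Elongation = (Lf - L0) / L0 * 100
= (148.8 - 34.6) / 34.6 * 100
= 114.2 / 34.6 * 100
= 330.1%

330.1%


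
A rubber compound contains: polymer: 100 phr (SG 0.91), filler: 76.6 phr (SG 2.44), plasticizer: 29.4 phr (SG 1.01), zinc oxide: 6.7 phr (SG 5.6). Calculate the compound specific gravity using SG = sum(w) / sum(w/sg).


Sum of weights = 212.7
Volume contributions:
  polymer: 100/0.91 = 109.8901
  filler: 76.6/2.44 = 31.3934
  plasticizer: 29.4/1.01 = 29.1089
  zinc oxide: 6.7/5.6 = 1.1964
Sum of volumes = 171.5889
SG = 212.7 / 171.5889 = 1.24

SG = 1.24


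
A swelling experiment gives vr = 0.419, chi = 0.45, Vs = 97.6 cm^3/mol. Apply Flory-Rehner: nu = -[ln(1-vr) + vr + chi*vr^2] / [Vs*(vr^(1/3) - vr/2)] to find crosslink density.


ln(1 - vr) = ln(1 - 0.419) = -0.5430
Numerator = -((-0.5430) + 0.419 + 0.45 * 0.419^2) = 0.0450
Denominator = 97.6 * (0.419^(1/3) - 0.419/2) = 52.5861
nu = 0.0450 / 52.5861 = 8.5578e-04 mol/cm^3

8.5578e-04 mol/cm^3


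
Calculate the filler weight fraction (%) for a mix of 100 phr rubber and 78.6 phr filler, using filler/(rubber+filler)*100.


Filler % = filler / (rubber + filler) * 100
= 78.6 / (100 + 78.6) * 100
= 78.6 / 178.6 * 100
= 44.01%

44.01%


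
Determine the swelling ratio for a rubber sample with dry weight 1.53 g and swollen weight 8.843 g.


Q = W_swollen / W_dry
Q = 8.843 / 1.53
Q = 5.78

Q = 5.78


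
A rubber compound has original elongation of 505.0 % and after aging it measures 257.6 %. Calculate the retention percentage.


Retention = aged / original * 100
= 257.6 / 505.0 * 100
= 51.0%

51.0%


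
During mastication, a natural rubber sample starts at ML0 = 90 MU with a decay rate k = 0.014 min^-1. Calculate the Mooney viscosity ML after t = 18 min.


ML = ML0 * exp(-k * t)
ML = 90 * exp(-0.014 * 18)
ML = 90 * 0.7772
ML = 69.95 MU

69.95 MU


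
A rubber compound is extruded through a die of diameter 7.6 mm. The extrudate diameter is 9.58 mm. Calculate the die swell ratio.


Die swell ratio = D_extrudate / D_die
= 9.58 / 7.6
= 1.261

Die swell = 1.261


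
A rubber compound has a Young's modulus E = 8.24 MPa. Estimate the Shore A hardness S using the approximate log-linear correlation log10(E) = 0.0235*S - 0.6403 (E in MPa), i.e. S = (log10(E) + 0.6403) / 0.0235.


log10(E) = 0.0235*S - 0.6403  =>  S = (log10(E) + 0.6403) / 0.0235
log10(8.24) = 0.915927
S = (0.915927 + 0.6403) / 0.0235 = 1.556227 / 0.0235
S = 66.2

Shore A = 66.2


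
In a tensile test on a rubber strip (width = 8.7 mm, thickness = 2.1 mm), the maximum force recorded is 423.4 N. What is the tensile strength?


Area = width * thickness = 8.7 * 2.1 = 18.27 mm^2
TS = force / area = 423.4 / 18.27 = 23.17 MPa

23.17 MPa


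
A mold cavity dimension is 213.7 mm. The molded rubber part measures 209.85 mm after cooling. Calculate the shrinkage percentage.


Shrinkage = (mold - part) / mold * 100
= (213.7 - 209.85) / 213.7 * 100
= 3.85 / 213.7 * 100
= 1.8%

1.8%


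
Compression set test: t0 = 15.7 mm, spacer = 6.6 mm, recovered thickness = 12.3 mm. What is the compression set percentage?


CS = (t0 - recovered) / (t0 - ts) * 100
= (15.7 - 12.3) / (15.7 - 6.6) * 100
= 3.4 / 9.1 * 100
= 37.4%

37.4%


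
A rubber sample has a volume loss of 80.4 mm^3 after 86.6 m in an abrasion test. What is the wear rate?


Rate = volume_loss / distance
= 80.4 / 86.6
= 0.928 mm^3/m

0.928 mm^3/m


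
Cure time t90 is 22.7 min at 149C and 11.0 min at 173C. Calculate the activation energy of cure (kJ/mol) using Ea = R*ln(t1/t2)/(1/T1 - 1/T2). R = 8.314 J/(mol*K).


T1 = 422.15 K, T2 = 446.15 K
1/T1 - 1/T2 = 1.2743e-04
ln(t1/t2) = ln(22.7/11.0) = 0.7245
Ea = 8.314 * 0.7245 / 1.2743e-04 = 47267.9390 J/mol
Ea = 47.27 kJ/mol

47.27 kJ/mol


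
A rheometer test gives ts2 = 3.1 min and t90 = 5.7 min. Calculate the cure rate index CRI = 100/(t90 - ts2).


CRI = 100 / (t90 - ts2)
= 100 / (5.7 - 3.1)
= 100 / 2.6
= 38.46 min^-1

38.46 min^-1


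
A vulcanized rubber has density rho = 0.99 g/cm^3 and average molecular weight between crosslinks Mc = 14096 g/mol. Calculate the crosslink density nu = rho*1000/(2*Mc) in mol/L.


nu = rho * 1000 / (2 * Mc)
nu = 0.99 * 1000 / (2 * 14096)
nu = 990.0 / 28192
nu = 0.0351 mol/L

0.0351 mol/L


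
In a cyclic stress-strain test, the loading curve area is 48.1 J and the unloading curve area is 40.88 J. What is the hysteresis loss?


Hysteresis loss = loading - unloading
= 48.1 - 40.88
= 7.22 J

7.22 J


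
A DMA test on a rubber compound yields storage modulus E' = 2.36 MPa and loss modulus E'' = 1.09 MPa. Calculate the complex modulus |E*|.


|E*| = sqrt(E'^2 + E''^2)
= sqrt(2.36^2 + 1.09^2)
= sqrt(5.5696 + 1.1881)
= 2.6 MPa

2.6 MPa


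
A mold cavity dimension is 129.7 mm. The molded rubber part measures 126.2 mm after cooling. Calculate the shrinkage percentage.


Shrinkage = (mold - part) / mold * 100
= (129.7 - 126.2) / 129.7 * 100
= 3.5 / 129.7 * 100
= 2.7%

2.7%


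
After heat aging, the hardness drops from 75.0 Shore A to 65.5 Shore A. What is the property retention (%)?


Retention = aged / original * 100
= 65.5 / 75.0 * 100
= 87.3%

87.3%


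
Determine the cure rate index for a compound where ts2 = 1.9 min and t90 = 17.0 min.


CRI = 100 / (t90 - ts2)
= 100 / (17.0 - 1.9)
= 100 / 15.1
= 6.62 min^-1

6.62 min^-1


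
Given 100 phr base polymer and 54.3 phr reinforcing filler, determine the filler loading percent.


Filler % = filler / (rubber + filler) * 100
= 54.3 / (100 + 54.3) * 100
= 54.3 / 154.3 * 100
= 35.19%

35.19%


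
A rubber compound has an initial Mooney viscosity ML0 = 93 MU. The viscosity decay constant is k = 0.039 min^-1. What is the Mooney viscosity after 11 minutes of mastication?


ML = ML0 * exp(-k * t)
ML = 93 * exp(-0.039 * 11)
ML = 93 * 0.6512
ML = 60.56 MU

60.56 MU


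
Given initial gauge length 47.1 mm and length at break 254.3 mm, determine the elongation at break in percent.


Elongation = (Lf - L0) / L0 * 100
= (254.3 - 47.1) / 47.1 * 100
= 207.2 / 47.1 * 100
= 439.9%

439.9%


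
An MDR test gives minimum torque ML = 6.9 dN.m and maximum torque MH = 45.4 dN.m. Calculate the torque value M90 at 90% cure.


M90 = ML + 0.9 * (MH - ML)
M90 = 6.9 + 0.9 * (45.4 - 6.9)
M90 = 6.9 + 0.9 * 38.5
M90 = 41.55 dN.m

41.55 dN.m


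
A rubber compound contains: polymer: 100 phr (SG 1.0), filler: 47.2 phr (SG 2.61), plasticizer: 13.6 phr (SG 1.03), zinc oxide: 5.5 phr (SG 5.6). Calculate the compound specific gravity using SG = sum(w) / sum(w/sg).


Sum of weights = 166.3
Volume contributions:
  polymer: 100/1.0 = 100.0000
  filler: 47.2/2.61 = 18.0843
  plasticizer: 13.6/1.03 = 13.2039
  zinc oxide: 5.5/5.6 = 0.9821
Sum of volumes = 132.2703
SG = 166.3 / 132.2703 = 1.257

SG = 1.257


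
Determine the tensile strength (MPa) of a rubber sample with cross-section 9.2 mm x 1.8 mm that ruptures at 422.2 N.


Area = width * thickness = 9.2 * 1.8 = 16.56 mm^2
TS = force / area = 422.2 / 16.56 = 25.5 MPa

25.5 MPa


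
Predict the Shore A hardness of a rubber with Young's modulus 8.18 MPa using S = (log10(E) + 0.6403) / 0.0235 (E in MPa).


log10(E) = 0.0235*S - 0.6403  =>  S = (log10(E) + 0.6403) / 0.0235
log10(8.18) = 0.912753
S = (0.912753 + 0.6403) / 0.0235 = 1.553053 / 0.0235
S = 66.1

Shore A = 66.1


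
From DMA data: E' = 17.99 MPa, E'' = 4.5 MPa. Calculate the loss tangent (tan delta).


tan delta = E'' / E'
= 4.5 / 17.99
= 0.2501

tan delta = 0.2501


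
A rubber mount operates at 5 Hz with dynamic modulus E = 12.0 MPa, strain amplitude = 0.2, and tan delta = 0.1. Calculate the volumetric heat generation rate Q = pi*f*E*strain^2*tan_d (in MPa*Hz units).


Q = pi * f * E * strain^2 * tan_d
= pi * 5 * 12.0 * 0.2^2 * 0.1
= pi * 5 * 12.0 * 0.0400 * 0.1
= 0.7540

Q = 0.7540


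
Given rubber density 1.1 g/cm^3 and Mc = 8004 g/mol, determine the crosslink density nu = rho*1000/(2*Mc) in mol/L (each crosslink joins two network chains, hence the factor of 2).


nu = rho * 1000 / (2 * Mc)
nu = 1.1 * 1000 / (2 * 8004)
nu = 1100.0 / 16008
nu = 0.0687 mol/L

0.0687 mol/L


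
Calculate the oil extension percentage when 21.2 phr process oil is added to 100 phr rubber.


Oil % = oil / (100 + oil) * 100
= 21.2 / (100 + 21.2) * 100
= 21.2 / 121.2 * 100
= 17.49%

17.49%


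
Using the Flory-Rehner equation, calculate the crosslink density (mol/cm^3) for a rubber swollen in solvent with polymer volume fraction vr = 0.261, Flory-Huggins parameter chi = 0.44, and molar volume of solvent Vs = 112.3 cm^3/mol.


ln(1 - vr) = ln(1 - 0.261) = -0.3025
Numerator = -((-0.3025) + 0.261 + 0.44 * 0.261^2) = 0.0115
Denominator = 112.3 * (0.261^(1/3) - 0.261/2) = 57.1121
nu = 0.0115 / 57.1121 = 2.0108e-04 mol/cm^3

2.0108e-04 mol/cm^3


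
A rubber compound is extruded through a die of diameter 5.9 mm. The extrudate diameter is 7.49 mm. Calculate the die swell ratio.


Die swell ratio = D_extrudate / D_die
= 7.49 / 5.9
= 1.269

Die swell = 1.269


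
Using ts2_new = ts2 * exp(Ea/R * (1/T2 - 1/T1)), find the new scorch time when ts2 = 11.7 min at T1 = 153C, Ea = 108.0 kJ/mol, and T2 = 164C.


Convert temperatures: T1 = 153 + 273.15 = 426.15 K, T2 = 164 + 273.15 = 437.15 K
ts2_new = 11.7 * exp(108000 / 8.314 * (1/437.15 - 1/426.15))
1/T2 - 1/T1 = -5.9047e-05
ts2_new = 5.43 min

5.43 min


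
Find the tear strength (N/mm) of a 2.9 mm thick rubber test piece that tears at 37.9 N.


Tear strength = force / thickness
= 37.9 / 2.9
= 13.07 N/mm

13.07 N/mm


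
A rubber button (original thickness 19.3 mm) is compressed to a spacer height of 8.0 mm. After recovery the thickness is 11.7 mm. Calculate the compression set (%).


CS = (t0 - recovered) / (t0 - ts) * 100
= (19.3 - 11.7) / (19.3 - 8.0) * 100
= 7.6 / 11.3 * 100
= 67.3%

67.3%


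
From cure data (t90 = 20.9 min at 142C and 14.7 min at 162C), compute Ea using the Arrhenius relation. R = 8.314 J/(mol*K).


T1 = 415.15 K, T2 = 435.15 K
1/T1 - 1/T2 = 1.1071e-04
ln(t1/t2) = ln(20.9/14.7) = 0.3519
Ea = 8.314 * 0.3519 / 1.1071e-04 = 26426.8486 J/mol
Ea = 26.43 kJ/mol

26.43 kJ/mol


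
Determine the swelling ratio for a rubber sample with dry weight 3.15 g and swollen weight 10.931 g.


Q = W_swollen / W_dry
Q = 10.931 / 3.15
Q = 3.47

Q = 3.47


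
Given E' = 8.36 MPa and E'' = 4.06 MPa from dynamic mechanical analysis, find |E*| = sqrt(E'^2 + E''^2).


|E*| = sqrt(E'^2 + E''^2)
= sqrt(8.36^2 + 4.06^2)
= sqrt(69.8896 + 16.4836)
= 9.294 MPa

9.294 MPa


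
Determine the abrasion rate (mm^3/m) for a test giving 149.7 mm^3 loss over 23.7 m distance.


Rate = volume_loss / distance
= 149.7 / 23.7
= 6.316 mm^3/m

6.316 mm^3/m


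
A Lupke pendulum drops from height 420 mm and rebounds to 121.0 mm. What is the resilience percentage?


Resilience = h_rebound / h_drop * 100
= 121.0 / 420 * 100
= 28.8%

28.8%


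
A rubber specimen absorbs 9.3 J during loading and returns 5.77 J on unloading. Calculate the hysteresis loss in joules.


Hysteresis loss = loading - unloading
= 9.3 - 5.77
= 3.53 J

3.53 J


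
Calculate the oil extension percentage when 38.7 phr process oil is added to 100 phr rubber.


Oil % = oil / (100 + oil) * 100
= 38.7 / (100 + 38.7) * 100
= 38.7 / 138.7 * 100
= 27.9%

27.9%


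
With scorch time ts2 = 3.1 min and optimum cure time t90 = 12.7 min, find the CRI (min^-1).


CRI = 100 / (t90 - ts2)
= 100 / (12.7 - 3.1)
= 100 / 9.6
= 10.42 min^-1

10.42 min^-1


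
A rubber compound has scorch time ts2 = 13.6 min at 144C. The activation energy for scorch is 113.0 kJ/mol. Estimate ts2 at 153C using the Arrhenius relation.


Convert temperatures: T1 = 144 + 273.15 = 417.15 K, T2 = 153 + 273.15 = 426.15 K
ts2_new = 13.6 * exp(113000 / 8.314 * (1/426.15 - 1/417.15))
1/T2 - 1/T1 = -5.0628e-05
ts2_new = 6.83 min

6.83 min


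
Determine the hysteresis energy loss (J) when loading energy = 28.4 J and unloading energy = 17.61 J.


Hysteresis loss = loading - unloading
= 28.4 - 17.61
= 10.79 J

10.79 J


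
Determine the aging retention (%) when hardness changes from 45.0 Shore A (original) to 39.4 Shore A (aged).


Retention = aged / original * 100
= 39.4 / 45.0 * 100
= 87.6%

87.6%


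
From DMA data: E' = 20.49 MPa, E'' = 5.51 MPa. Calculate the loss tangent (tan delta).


tan delta = E'' / E'
= 5.51 / 20.49
= 0.2689

tan delta = 0.2689


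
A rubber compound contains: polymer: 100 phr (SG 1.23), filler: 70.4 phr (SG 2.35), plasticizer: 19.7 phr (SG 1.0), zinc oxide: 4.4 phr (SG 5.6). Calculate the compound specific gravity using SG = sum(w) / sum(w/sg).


Sum of weights = 194.5
Volume contributions:
  polymer: 100/1.23 = 81.3008
  filler: 70.4/2.35 = 29.9574
  plasticizer: 19.7/1.0 = 19.7000
  zinc oxide: 4.4/5.6 = 0.7857
Sum of volumes = 131.7440
SG = 194.5 / 131.7440 = 1.476

SG = 1.476


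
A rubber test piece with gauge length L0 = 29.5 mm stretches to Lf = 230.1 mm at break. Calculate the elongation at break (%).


Elongation = (Lf - L0) / L0 * 100
= (230.1 - 29.5) / 29.5 * 100
= 200.6 / 29.5 * 100
= 680.0%

680.0%


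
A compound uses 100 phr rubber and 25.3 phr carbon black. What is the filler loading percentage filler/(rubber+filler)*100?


Filler % = filler / (rubber + filler) * 100
= 25.3 / (100 + 25.3) * 100
= 25.3 / 125.3 * 100
= 20.19%

20.19%


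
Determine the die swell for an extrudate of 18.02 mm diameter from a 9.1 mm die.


Die swell ratio = D_extrudate / D_die
= 18.02 / 9.1
= 1.98

Die swell = 1.98


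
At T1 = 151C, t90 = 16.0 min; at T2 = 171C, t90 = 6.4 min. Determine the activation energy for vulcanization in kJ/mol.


T1 = 424.15 K, T2 = 444.15 K
1/T1 - 1/T2 = 1.0616e-04
ln(t1/t2) = ln(16.0/6.4) = 0.9163
Ea = 8.314 * 0.9163 / 1.0616e-04 = 71756.6997 J/mol
Ea = 71.76 kJ/mol

71.76 kJ/mol


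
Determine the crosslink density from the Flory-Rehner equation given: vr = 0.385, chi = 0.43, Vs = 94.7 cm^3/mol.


ln(1 - vr) = ln(1 - 0.385) = -0.4861
Numerator = -((-0.4861) + 0.385 + 0.43 * 0.385^2) = 0.0374
Denominator = 94.7 * (0.385^(1/3) - 0.385/2) = 50.6625
nu = 0.0374 / 50.6625 = 7.3815e-04 mol/cm^3

7.3815e-04 mol/cm^3


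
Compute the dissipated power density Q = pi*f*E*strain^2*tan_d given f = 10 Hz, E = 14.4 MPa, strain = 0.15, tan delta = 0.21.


Q = pi * f * E * strain^2 * tan_d
= pi * 10 * 14.4 * 0.15^2 * 0.21
= pi * 10 * 14.4 * 0.0225 * 0.21
= 2.1375

Q = 2.1375


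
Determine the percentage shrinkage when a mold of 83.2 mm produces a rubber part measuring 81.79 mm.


Shrinkage = (mold - part) / mold * 100
= (83.2 - 81.79) / 83.2 * 100
= 1.41 / 83.2 * 100
= 1.69%

1.69%


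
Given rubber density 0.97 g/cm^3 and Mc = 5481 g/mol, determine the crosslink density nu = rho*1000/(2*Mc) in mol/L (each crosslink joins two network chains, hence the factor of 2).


nu = rho * 1000 / (2 * Mc)
nu = 0.97 * 1000 / (2 * 5481)
nu = 970.0 / 10962
nu = 0.0885 mol/L

0.0885 mol/L
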